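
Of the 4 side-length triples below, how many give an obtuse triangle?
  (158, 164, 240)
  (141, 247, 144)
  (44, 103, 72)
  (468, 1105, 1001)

3

(158,164,240): 158²+164² = 51860 < 57600 = 240² → obtuse
(141,247,144): 141²+144² = 40617 < 61009 = 247² → obtuse
(44,103,72): 44²+72² = 7120 < 10609 = 103² → obtuse
(468,1105,1001): 468²+1001² = 1221025 = 1105² → right
3 of the 4 are obtuse.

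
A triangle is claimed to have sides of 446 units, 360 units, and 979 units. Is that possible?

The longest side is 979, but the other two sum to only 806.
806 < 979, so the triangle inequality fails.

No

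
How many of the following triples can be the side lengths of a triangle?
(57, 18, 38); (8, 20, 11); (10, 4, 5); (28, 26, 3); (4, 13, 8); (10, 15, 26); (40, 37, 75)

(18,38,57): 18+38 ≤ 57 → not valid
(8,11,20): 8+11 ≤ 20 → not valid
(4,5,10): 4+5 ≤ 10 → not valid
(3,26,28): 3+26 > 28 → valid
(4,8,13): 4+8 ≤ 13 → not valid
(10,15,26): 10+15 ≤ 26 → not valid
(37,40,75): 37+40 > 75 → valid
2 of the 7 triples form a triangle.

2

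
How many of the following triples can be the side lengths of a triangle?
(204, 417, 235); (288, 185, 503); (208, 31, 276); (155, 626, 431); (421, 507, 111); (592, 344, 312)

3

(204,235,417): 204+235 > 417 → valid
(185,288,503): 185+288 ≤ 503 → not valid
(31,208,276): 31+208 ≤ 276 → not valid
(155,431,626): 155+431 ≤ 626 → not valid
(111,421,507): 111+421 > 507 → valid
(312,344,592): 312+344 > 592 → valid
3 of the 6 triples form a triangle.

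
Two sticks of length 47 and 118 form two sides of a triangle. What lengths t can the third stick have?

71 < t < 165

By the triangle inequality, t must be less than 47 + 118 = 165 and greater than |47 − 118| = 71.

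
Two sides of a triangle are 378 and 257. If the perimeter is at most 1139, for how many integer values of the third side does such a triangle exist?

383

Triangle inequality: 121 < x < 635. Perimeter ≤ 1139 gives x ≤ 1139 − 378 − 257 = 504.
So 121 < x ≤ 504; integers 122 through 504: 383 values.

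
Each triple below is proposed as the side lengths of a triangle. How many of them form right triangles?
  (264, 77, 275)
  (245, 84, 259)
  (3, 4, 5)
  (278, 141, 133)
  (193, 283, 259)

3

(264,77,275): 77²+264² = 75625 = 275² → right
(245,84,259): 84²+245² = 67081 = 259² → right
(3,4,5): 3²+4² = 25 = 5² → right
(278,141,133): 133+141 ≤ 278, not a triangle
(193,283,259): 193²+259² = 104330 > 80089 = 283² → acute
3 of the 5 are right.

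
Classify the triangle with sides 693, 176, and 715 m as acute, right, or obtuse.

right

Compare the square of the longest side to the sum of squares of the other two: 176² + 693² = 511225 = 715².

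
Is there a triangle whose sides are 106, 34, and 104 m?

Yes

The longest side is 106, and the other two sum to 138.
Since 138 > 106, the triangle inequality holds.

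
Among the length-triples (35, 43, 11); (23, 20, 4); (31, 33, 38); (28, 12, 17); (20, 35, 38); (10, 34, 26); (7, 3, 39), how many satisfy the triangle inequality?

(11,35,43): 11+35 > 43 → valid
(4,20,23): 4+20 > 23 → valid
(31,33,38): 31+33 > 38 → valid
(12,17,28): 12+17 > 28 → valid
(20,35,38): 20+35 > 38 → valid
(10,26,34): 10+26 > 34 → valid
(3,7,39): 3+7 ≤ 39 → not valid
6 of the 7 triples form a triangle.

6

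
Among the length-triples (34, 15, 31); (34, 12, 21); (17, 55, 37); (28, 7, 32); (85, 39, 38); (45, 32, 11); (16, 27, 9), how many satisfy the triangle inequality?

(15,31,34): 15+31 > 34 → valid
(12,21,34): 12+21 ≤ 34 → not valid
(17,37,55): 17+37 ≤ 55 → not valid
(7,28,32): 7+28 > 32 → valid
(38,39,85): 38+39 ≤ 85 → not valid
(11,32,45): 11+32 ≤ 45 → not valid
(9,16,27): 9+16 ≤ 27 → not valid
2 of the 7 triples form a triangle.

2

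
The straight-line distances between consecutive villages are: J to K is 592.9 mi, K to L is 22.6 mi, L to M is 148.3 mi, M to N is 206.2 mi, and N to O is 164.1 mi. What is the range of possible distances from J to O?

51.7 ≤ JO ≤ 1134.1 mi

The maximum is all hops collinear in one direction: 592.9 + 22.6 + 148.3 + 206.2 + 164.1 = 1134.1.
The longest hop is 592.9; the others sum to 541.2. Folding the others back against it leaves at least 592.9 − 541.2 = 51.7.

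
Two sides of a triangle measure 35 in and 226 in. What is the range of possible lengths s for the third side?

By the triangle inequality, s must be less than 35 + 226 = 261 and greater than |35 − 226| = 191.

191 < s < 261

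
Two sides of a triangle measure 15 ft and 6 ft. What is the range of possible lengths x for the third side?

By the triangle inequality, x must be less than 15 + 6 = 21 and greater than |15 − 6| = 9.

9 < x < 21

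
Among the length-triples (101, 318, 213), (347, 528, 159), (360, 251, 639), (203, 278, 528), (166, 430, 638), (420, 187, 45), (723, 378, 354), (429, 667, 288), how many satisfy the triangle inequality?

2

(101,213,318): 101+213 ≤ 318 → not valid
(159,347,528): 159+347 ≤ 528 → not valid
(251,360,639): 251+360 ≤ 639 → not valid
(203,278,528): 203+278 ≤ 528 → not valid
(166,430,638): 166+430 ≤ 638 → not valid
(45,187,420): 45+187 ≤ 420 → not valid
(354,378,723): 354+378 > 723 → valid
(288,429,667): 288+429 > 667 → valid
2 of the 8 triples form a triangle.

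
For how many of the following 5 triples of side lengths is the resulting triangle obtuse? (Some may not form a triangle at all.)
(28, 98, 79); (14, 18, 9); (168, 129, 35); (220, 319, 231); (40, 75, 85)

2

(28,98,79): 28²+79² = 7025 < 9604 = 98² → obtuse
(14,18,9): 9²+14² = 277 < 324 = 18² → obtuse
(168,129,35): 35+129 ≤ 168, not a triangle
(220,319,231): 220²+231² = 101761 = 319² → right
(40,75,85): 40²+75² = 7225 = 85² → right
2 of the 5 are obtuse.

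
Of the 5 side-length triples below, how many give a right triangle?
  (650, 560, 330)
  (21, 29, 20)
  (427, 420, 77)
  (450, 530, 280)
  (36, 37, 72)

(650,560,330): 330²+560² = 422500 = 650² → right
(21,29,20): 20²+21² = 841 = 29² → right
(427,420,77): 77²+420² = 182329 = 427² → right
(450,530,280): 280²+450² = 280900 = 530² → right
(36,37,72): 36²+37² = 2665 < 5184 = 72² → obtuse
4 of the 5 are right.

4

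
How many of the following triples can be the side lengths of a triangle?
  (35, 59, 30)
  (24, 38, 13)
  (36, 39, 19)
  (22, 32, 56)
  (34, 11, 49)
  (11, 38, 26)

(30,35,59): 30+35 > 59 → valid
(13,24,38): 13+24 ≤ 38 → not valid
(19,36,39): 19+36 > 39 → valid
(22,32,56): 22+32 ≤ 56 → not valid
(11,34,49): 11+34 ≤ 49 → not valid
(11,26,38): 11+26 ≤ 38 → not valid
2 of the 6 triples form a triangle.

2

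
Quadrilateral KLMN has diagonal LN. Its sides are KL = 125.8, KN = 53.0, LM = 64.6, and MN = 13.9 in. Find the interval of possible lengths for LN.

From triangle KLN: |125.8 − 53.0| < LN < 125.8 + 53.0, i.e. 72.8 < LN < 178.8.
From triangle MLN: 50.7 < LN < 78.5.
Both must hold, so LN lies in the intersection.

72.8 < LN < 78.5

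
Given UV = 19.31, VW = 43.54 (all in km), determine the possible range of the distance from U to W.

24.23 ≤ UW ≤ 62.85 km

By the triangle inequality, |19.31 − 43.54| ≤ UW ≤ 19.31 + 43.54.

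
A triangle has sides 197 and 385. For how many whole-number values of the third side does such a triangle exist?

393

The third side lies in the open interval (188, 582).
Integers from 189 to 581 inclusive: 581 − 189 + 1 = 393.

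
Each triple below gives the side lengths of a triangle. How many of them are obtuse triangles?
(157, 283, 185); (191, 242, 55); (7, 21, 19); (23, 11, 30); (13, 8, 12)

4

(157,283,185): 157²+185² = 58874 < 80089 = 283² → obtuse
(191,242,55): 55²+191² = 39506 < 58564 = 242² → obtuse
(7,21,19): 7²+19² = 410 < 441 = 21² → obtuse
(23,11,30): 11²+23² = 650 < 900 = 30² → obtuse
(13,8,12): 8²+12² = 208 > 169 = 13² → acute
4 of the 5 are obtuse.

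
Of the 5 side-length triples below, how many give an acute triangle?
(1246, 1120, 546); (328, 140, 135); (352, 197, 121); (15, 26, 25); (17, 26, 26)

2

(1246,1120,546): 546²+1120² = 1552516 = 1246² → right
(328,140,135): 135+140 ≤ 328, not a triangle
(352,197,121): 121+197 ≤ 352, not a triangle
(15,26,25): 15²+25² = 850 > 676 = 26² → acute
(17,26,26): 17²+26² = 965 > 676 = 26² → acute
2 of the 5 are acute.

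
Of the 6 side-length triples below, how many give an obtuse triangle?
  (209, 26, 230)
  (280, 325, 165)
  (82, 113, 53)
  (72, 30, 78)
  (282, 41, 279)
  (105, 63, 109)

(209,26,230): 26²+209² = 44357 < 52900 = 230² → obtuse
(280,325,165): 165²+280² = 105625 = 325² → right
(82,113,53): 53²+82² = 9533 < 12769 = 113² → obtuse
(72,30,78): 30²+72² = 6084 = 78² → right
(282,41,279): 41²+279² = 79522 < 79524 = 282² → obtuse
(105,63,109): 63²+105² = 14994 > 11881 = 109² → acute
3 of the 6 are obtuse.

3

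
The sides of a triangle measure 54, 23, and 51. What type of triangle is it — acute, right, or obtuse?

acute

Compare the square of the longest side to the sum of squares of the other two: 23² + 51² = 3130 > 2916 = 54².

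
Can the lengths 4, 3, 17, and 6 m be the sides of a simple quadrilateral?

No

For a quadrilateral, each side must be shorter than the sum of the others.
Here the longest side is 17, but the remaining 3 sides sum to only 13.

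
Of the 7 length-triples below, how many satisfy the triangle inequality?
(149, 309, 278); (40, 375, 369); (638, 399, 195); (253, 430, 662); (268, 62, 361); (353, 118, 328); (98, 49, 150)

(149,278,309): 149+278 > 309 → valid
(40,369,375): 40+369 > 375 → valid
(195,399,638): 195+399 ≤ 638 → not valid
(253,430,662): 253+430 > 662 → valid
(62,268,361): 62+268 ≤ 361 → not valid
(118,328,353): 118+328 > 353 → valid
(49,98,150): 49+98 ≤ 150 → not valid
4 of the 7 triples form a triangle.

4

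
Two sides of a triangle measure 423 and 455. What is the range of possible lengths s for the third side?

32 < s < 878

By the triangle inequality, s must be less than 423 + 455 = 878 and greater than |423 − 455| = 32.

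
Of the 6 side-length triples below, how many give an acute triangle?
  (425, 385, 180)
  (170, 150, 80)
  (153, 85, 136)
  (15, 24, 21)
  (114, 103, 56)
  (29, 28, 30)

4

(425,385,180): 180²+385² = 180625 = 425² → right
(170,150,80): 80²+150² = 28900 = 170² → right
(153,85,136): 85²+136² = 25721 > 23409 = 153² → acute
(15,24,21): 15²+21² = 666 > 576 = 24² → acute
(114,103,56): 56²+103² = 13745 > 12996 = 114² → acute
(29,28,30): 28²+29² = 1625 > 900 = 30² → acute
4 of the 6 are acute.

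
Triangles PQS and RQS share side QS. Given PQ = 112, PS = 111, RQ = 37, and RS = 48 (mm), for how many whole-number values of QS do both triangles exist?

73

From triangle PQS: 1 < QS < 223.
From triangle RQS: 11 < QS < 85.
Intersection: 11 < QS < 85, so integers 12 through 84: 73 values.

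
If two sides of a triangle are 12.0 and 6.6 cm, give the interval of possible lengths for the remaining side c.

5.4 < c < 18.6

By the triangle inequality, c must be less than 12.0 + 6.6 = 18.6 and greater than |12.0 − 6.6| = 5.4.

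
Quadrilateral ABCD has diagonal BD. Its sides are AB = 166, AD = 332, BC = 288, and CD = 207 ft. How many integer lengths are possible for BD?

From triangle ABD: 166 < BD < 498.
From triangle CBD: 81 < BD < 495.
Intersection: 166 < BD < 495, so integers 167 through 494: 328 values.

328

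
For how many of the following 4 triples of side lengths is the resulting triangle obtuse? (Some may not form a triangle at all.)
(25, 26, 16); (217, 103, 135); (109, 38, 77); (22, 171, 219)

2

(25,26,16): 16²+25² = 881 > 676 = 26² → acute
(217,103,135): 103²+135² = 28834 < 47089 = 217² → obtuse
(109,38,77): 38²+77² = 7373 < 11881 = 109² → obtuse
(22,171,219): 22+171 ≤ 219, not a triangle
2 of the 4 are obtuse.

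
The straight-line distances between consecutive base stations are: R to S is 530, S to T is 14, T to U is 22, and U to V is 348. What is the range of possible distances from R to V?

The maximum is all hops collinear in one direction: 530 + 14 + 22 + 348 = 914.
The longest hop is 530; the others sum to 384. Folding the others back against it leaves at least 530 − 384 = 146.

146 ≤ RV ≤ 914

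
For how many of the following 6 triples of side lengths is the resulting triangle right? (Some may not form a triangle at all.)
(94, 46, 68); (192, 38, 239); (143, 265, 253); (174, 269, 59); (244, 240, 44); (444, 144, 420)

(94,46,68): 46²+68² = 6740 < 8836 = 94² → obtuse
(192,38,239): 38+192 ≤ 239, not a triangle
(143,265,253): 143²+253² = 84458 > 70225 = 265² → acute
(174,269,59): 59+174 ≤ 269, not a triangle
(244,240,44): 44²+240² = 59536 = 244² → right
(444,144,420): 144²+420² = 197136 = 444² → right
2 of the 6 are right.

2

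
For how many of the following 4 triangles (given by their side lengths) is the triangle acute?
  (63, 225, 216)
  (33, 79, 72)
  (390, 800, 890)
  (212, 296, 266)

2

(63,225,216): 63²+216² = 50625 = 225² → right
(33,79,72): 33²+72² = 6273 > 6241 = 79² → acute
(390,800,890): 390²+800² = 792100 = 890² → right
(212,296,266): 212²+266² = 115700 > 87616 = 296² → acute
2 of the 4 are acute.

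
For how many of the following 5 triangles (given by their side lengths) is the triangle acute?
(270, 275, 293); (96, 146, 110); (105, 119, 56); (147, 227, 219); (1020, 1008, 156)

(270,275,293): 270²+275² = 148525 > 85849 = 293² → acute
(96,146,110): 96²+110² = 21316 = 146² → right
(105,119,56): 56²+105² = 14161 = 119² → right
(147,227,219): 147²+219² = 69570 > 51529 = 227² → acute
(1020,1008,156): 156²+1008² = 1040400 = 1020² → right
2 of the 5 are acute.

2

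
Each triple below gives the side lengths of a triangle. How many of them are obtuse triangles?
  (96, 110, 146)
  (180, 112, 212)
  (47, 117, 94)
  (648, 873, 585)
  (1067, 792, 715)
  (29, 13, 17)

(96,110,146): 96²+110² = 21316 = 146² → right
(180,112,212): 112²+180² = 44944 = 212² → right
(47,117,94): 47²+94² = 11045 < 13689 = 117² → obtuse
(648,873,585): 585²+648² = 762129 = 873² → right
(1067,792,715): 715²+792² = 1138489 = 1067² → right
(29,13,17): 13²+17² = 458 < 841 = 29² → obtuse
2 of the 6 are obtuse.

2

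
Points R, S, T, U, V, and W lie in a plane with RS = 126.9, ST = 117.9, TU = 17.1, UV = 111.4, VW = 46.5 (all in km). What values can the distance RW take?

The maximum is all hops collinear in one direction: 126.9 + 117.9 + 17.1 + 111.4 + 46.5 = 419.8.
The longest hop is 126.9; the others sum to 292.9. Since 126.9 ≤ 292.9, the path can fold back on itself completely, so the minimum distance is 0.

0 ≤ RW ≤ 419.8 km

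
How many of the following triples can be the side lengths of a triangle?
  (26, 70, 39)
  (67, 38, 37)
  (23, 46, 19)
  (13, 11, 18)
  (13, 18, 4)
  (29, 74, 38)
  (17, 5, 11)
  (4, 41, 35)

(26,39,70): 26+39 ≤ 70 → not valid
(37,38,67): 37+38 > 67 → valid
(19,23,46): 19+23 ≤ 46 → not valid
(11,13,18): 11+13 > 18 → valid
(4,13,18): 4+13 ≤ 18 → not valid
(29,38,74): 29+38 ≤ 74 → not valid
(5,11,17): 5+11 ≤ 17 → not valid
(4,35,41): 4+35 ≤ 41 → not valid
2 of the 8 triples form a triangle.

2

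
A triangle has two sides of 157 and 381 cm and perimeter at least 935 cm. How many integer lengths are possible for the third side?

Triangle inequality: 224 < x < 538. Perimeter ≥ 935 gives x ≥ 935 − 157 − 381 = 397.
So 397 ≤ x < 538; integers 397 through 537: 141 values.

141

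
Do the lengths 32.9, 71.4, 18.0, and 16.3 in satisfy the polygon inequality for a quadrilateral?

For a quadrilateral, each side must be shorter than the sum of the others.
Here the longest side is 71.4, but the remaining 3 sides sum to only 67.2.

No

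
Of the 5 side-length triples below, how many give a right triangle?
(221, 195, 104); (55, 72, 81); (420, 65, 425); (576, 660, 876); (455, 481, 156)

(221,195,104): 104²+195² = 48841 = 221² → right
(55,72,81): 55²+72² = 8209 > 6561 = 81² → acute
(420,65,425): 65²+420² = 180625 = 425² → right
(576,660,876): 576²+660² = 767376 = 876² → right
(455,481,156): 156²+455² = 231361 = 481² → right
4 of the 5 are right.

4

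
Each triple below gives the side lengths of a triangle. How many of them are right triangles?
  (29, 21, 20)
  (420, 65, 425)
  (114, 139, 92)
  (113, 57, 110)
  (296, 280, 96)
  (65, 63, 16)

(29,21,20): 20²+21² = 841 = 29² → right
(420,65,425): 65²+420² = 180625 = 425² → right
(114,139,92): 92²+114² = 21460 > 19321 = 139² → acute
(113,57,110): 57²+110² = 15349 > 12769 = 113² → acute
(296,280,96): 96²+280² = 87616 = 296² → right
(65,63,16): 16²+63² = 4225 = 65² → right
4 of the 6 are right.

4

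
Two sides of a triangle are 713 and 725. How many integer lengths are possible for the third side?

1425

The third side lies in the open interval (12, 1438).
Integers from 13 to 1437 inclusive: 1437 − 13 + 1 = 1425.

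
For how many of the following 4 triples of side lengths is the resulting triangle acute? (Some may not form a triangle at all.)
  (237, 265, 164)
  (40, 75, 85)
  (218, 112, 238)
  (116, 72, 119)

(237,265,164): 164²+237² = 83065 > 70225 = 265² → acute
(40,75,85): 40²+75² = 7225 = 85² → right
(218,112,238): 112²+218² = 60068 > 56644 = 238² → acute
(116,72,119): 72²+116² = 18640 > 14161 = 119² → acute
3 of the 4 are acute.

3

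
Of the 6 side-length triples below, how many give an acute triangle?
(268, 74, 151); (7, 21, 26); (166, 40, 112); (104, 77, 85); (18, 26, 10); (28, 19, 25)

2

(268,74,151): 74+151 ≤ 268, not a triangle
(7,21,26): 7²+21² = 490 < 676 = 26² → obtuse
(166,40,112): 40+112 ≤ 166, not a triangle
(104,77,85): 77²+85² = 13154 > 10816 = 104² → acute
(18,26,10): 10²+18² = 424 < 676 = 26² → obtuse
(28,19,25): 19²+25² = 986 > 784 = 28² → acute
2 of the 6 are acute.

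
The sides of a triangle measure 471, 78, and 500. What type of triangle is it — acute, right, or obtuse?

Compare the square of the longest side to the sum of squares of the other two: 78² + 471² = 227925 < 250000 = 500².

obtuse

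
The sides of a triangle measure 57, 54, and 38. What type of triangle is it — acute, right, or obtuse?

Compare the square of the longest side to the sum of squares of the other two: 38² + 54² = 4360 > 3249 = 57².

acute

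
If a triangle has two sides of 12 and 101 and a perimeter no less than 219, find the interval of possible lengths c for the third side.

Triangle inequality alone gives 89 < c < 113.
The perimeter condition gives c ≥ 219 − 12 − 101 = 106.
Intersecting the two: 106 ≤ c < 113.

106 ≤ c < 113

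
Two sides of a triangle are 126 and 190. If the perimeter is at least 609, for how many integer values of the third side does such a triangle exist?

Triangle inequality: 64 < x < 316. Perimeter ≥ 609 gives x ≥ 609 − 126 − 190 = 293.
So 293 ≤ x < 316; integers 293 through 315: 23 values.

23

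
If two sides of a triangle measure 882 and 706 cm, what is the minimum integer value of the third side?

177

The third side must be strictly greater than |882 − 706| = 176.
The smallest integer above 176 is 177.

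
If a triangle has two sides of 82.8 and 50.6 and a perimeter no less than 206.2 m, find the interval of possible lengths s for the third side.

Triangle inequality alone gives 32.2 < s < 133.4.
The perimeter condition gives s ≥ 206.2 − 82.8 − 50.6 = 72.8.
Intersecting the two: 72.8 ≤ s < 133.4.

72.8 ≤ s < 133.4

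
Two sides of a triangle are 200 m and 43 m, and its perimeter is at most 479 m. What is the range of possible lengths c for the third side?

157 < c ≤ 236

Triangle inequality alone gives 157 < c < 243.
The perimeter condition gives c ≤ 479 − 200 − 43 = 236.
Intersecting the two: 157 < c ≤ 236.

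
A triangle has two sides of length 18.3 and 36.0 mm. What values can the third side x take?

By the triangle inequality, x must be less than 18.3 + 36.0 = 54.3 and greater than |18.3 − 36.0| = 17.7.

17.7 < x < 54.3 (mm)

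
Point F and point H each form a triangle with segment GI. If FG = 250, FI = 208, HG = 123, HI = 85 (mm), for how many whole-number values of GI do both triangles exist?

165

From triangle FGI: 42 < GI < 458.
From triangle HGI: 38 < GI < 208.
Intersection: 42 < GI < 208, so integers 43 through 207: 165 values.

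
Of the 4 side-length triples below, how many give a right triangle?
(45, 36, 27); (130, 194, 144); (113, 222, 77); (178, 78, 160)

3

(45,36,27): 27²+36² = 2025 = 45² → right
(130,194,144): 130²+144² = 37636 = 194² → right
(113,222,77): 77+113 ≤ 222, not a triangle
(178,78,160): 78²+160² = 31684 = 178² → right
3 of the 4 are right.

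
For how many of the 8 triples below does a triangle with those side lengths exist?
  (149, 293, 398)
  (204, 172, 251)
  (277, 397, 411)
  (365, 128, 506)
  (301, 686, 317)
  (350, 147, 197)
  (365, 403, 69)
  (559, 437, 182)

(149,293,398): 149+293 > 398 → valid
(172,204,251): 172+204 > 251 → valid
(277,397,411): 277+397 > 411 → valid
(128,365,506): 128+365 ≤ 506 → not valid
(301,317,686): 301+317 ≤ 686 → not valid
(147,197,350): 147+197 ≤ 350 → not valid
(69,365,403): 69+365 > 403 → valid
(182,437,559): 182+437 > 559 → valid
5 of the 8 triples form a triangle.

5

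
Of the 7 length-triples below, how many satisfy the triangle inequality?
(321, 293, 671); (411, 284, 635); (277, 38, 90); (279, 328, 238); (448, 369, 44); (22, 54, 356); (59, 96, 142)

3

(293,321,671): 293+321 ≤ 671 → not valid
(284,411,635): 284+411 > 635 → valid
(38,90,277): 38+90 ≤ 277 → not valid
(238,279,328): 238+279 > 328 → valid
(44,369,448): 44+369 ≤ 448 → not valid
(22,54,356): 22+54 ≤ 356 → not valid
(59,96,142): 59+96 > 142 → valid
3 of the 7 triples form a triangle.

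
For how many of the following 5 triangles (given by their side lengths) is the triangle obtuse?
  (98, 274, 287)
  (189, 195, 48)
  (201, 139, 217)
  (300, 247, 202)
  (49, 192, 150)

(98,274,287): 98²+274² = 84680 > 82369 = 287² → acute
(189,195,48): 48²+189² = 38025 = 195² → right
(201,139,217): 139²+201² = 59722 > 47089 = 217² → acute
(300,247,202): 202²+247² = 101813 > 90000 = 300² → acute
(49,192,150): 49²+150² = 24901 < 36864 = 192² → obtuse
1 of the 5 is obtuse.

1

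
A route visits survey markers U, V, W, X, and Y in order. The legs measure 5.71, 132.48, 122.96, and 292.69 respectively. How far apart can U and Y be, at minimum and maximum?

31.54 ≤ UY ≤ 553.84

The maximum is all hops collinear in one direction: 5.71 + 132.48 + 122.96 + 292.69 = 553.84.
The longest hop is 292.69; the others sum to 261.15. Folding the others back against it leaves at least 292.69 − 261.15 = 31.54.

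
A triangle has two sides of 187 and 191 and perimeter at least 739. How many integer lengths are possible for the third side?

Triangle inequality: 4 < x < 378. Perimeter ≥ 739 gives x ≥ 739 − 187 − 191 = 361.
So 361 ≤ x < 378; integers 361 through 377: 17 values.

17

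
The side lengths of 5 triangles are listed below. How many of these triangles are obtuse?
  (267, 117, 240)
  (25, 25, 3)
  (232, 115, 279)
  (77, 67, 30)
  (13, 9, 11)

2

(267,117,240): 117²+240² = 71289 = 267² → right
(25,25,3): 3²+25² = 634 > 625 = 25² → acute
(232,115,279): 115²+232² = 67049 < 77841 = 279² → obtuse
(77,67,30): 30²+67² = 5389 < 5929 = 77² → obtuse
(13,9,11): 9²+11² = 202 > 169 = 13² → acute
2 of the 5 are obtuse.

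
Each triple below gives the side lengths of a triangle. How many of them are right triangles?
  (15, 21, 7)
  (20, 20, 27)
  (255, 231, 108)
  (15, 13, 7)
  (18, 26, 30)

1

(15,21,7): 7²+15² = 274 < 441 = 21² → obtuse
(20,20,27): 20²+20² = 800 > 729 = 27² → acute
(255,231,108): 108²+231² = 65025 = 255² → right
(15,13,7): 7²+13² = 218 < 225 = 15² → obtuse
(18,26,30): 18²+26² = 1000 > 900 = 30² → acute
1 of the 5 is right.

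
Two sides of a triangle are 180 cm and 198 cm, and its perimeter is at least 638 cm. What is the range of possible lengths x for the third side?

260 ≤ x < 378

Triangle inequality alone gives 18 < x < 378.
The perimeter condition gives x ≥ 638 − 180 − 198 = 260.
Intersecting the two: 260 ≤ x < 378.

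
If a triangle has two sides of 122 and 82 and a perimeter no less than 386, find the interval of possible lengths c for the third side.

Triangle inequality alone gives 40 < c < 204.
The perimeter condition gives c ≥ 386 − 122 − 82 = 182.
Intersecting the two: 182 ≤ c < 204.

182 ≤ c < 204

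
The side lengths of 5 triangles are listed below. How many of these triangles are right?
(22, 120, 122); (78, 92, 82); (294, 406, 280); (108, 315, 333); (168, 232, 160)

4

(22,120,122): 22²+120² = 14884 = 122² → right
(78,92,82): 78²+82² = 12808 > 8464 = 92² → acute
(294,406,280): 280²+294² = 164836 = 406² → right
(108,315,333): 108²+315² = 110889 = 333² → right
(168,232,160): 160²+168² = 53824 = 232² → right
4 of the 5 are right.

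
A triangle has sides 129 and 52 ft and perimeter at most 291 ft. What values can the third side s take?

77 < s ≤ 110

Triangle inequality alone gives 77 < s < 181.
The perimeter condition gives s ≤ 291 − 129 − 52 = 110.
Intersecting the two: 77 < s ≤ 110.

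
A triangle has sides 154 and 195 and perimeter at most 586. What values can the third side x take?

Triangle inequality alone gives 41 < x < 349.
The perimeter condition gives x ≤ 586 − 154 − 195 = 237.
Intersecting the two: 41 < x ≤ 237.

41 < x ≤ 237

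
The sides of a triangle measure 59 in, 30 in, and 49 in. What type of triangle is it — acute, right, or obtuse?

Compare the square of the longest side to the sum of squares of the other two: 30² + 49² = 3301 < 3481 = 59².

obtuse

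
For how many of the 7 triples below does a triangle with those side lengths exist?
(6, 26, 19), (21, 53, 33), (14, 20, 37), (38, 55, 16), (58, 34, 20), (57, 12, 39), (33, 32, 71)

1

(6,19,26): 6+19 ≤ 26 → not valid
(21,33,53): 21+33 > 53 → valid
(14,20,37): 14+20 ≤ 37 → not valid
(16,38,55): 16+38 ≤ 55 → not valid
(20,34,58): 20+34 ≤ 58 → not valid
(12,39,57): 12+39 ≤ 57 → not valid
(32,33,71): 32+33 ≤ 71 → not valid
1 of the 7 triples forms a triangle.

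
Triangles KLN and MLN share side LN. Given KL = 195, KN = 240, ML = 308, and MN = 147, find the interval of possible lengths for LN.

161 < LN < 435

From triangle KLN: |195 − 240| < LN < 195 + 240, i.e. 45 < LN < 435.
From triangle MLN: 161 < LN < 455.
Both must hold, so LN lies in the intersection.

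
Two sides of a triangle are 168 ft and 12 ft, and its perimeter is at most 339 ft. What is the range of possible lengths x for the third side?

156 < x ≤ 159

Triangle inequality alone gives 156 < x < 180.
The perimeter condition gives x ≤ 339 − 168 − 12 = 159.
Intersecting the two: 156 < x ≤ 159.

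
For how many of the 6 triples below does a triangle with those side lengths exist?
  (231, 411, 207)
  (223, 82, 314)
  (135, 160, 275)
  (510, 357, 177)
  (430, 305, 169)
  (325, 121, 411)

(207,231,411): 207+231 > 411 → valid
(82,223,314): 82+223 ≤ 314 → not valid
(135,160,275): 135+160 > 275 → valid
(177,357,510): 177+357 > 510 → valid
(169,305,430): 169+305 > 430 → valid
(121,325,411): 121+325 > 411 → valid
5 of the 6 triples form a triangle.

5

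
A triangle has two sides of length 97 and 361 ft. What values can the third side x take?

264 < x < 458

By the triangle inequality, x must be less than 97 + 361 = 458 and greater than |97 − 361| = 264.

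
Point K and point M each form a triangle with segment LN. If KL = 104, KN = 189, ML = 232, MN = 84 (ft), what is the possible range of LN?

148 < LN < 293

From triangle KLN: |104 − 189| < LN < 104 + 189, i.e. 85 < LN < 293.
From triangle MLN: 148 < LN < 316.
Both must hold, so LN lies in the intersection.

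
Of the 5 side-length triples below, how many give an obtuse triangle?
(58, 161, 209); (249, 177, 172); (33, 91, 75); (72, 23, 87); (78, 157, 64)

(58,161,209): 58²+161² = 29285 < 43681 = 209² → obtuse
(249,177,172): 172²+177² = 60913 < 62001 = 249² → obtuse
(33,91,75): 33²+75² = 6714 < 8281 = 91² → obtuse
(72,23,87): 23²+72² = 5713 < 7569 = 87² → obtuse
(78,157,64): 64+78 ≤ 157, not a triangle
4 of the 5 are obtuse.

4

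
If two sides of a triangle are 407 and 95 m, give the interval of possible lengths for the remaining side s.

312 < s < 502 (m)

By the triangle inequality, s must be less than 407 + 95 = 502 and greater than |407 − 95| = 312.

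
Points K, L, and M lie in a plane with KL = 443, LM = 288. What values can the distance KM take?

By the triangle inequality, |443 − 288| ≤ KM ≤ 443 + 288.

155 ≤ KM ≤ 731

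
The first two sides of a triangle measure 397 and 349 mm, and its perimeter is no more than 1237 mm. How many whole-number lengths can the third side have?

Triangle inequality: 48 < x < 746. Perimeter ≤ 1237 gives x ≤ 1237 − 397 − 349 = 491.
So 48 < x ≤ 491; integers 49 through 491: 443 values.

443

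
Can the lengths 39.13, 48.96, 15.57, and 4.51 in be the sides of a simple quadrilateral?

Yes

A quadrilateral exists iff every side is shorter than the sum of the others — equivalently, the longest side is less than the sum of the rest.
Longest side 48.96 < 59.21 (sum of the remaining 3), so yes.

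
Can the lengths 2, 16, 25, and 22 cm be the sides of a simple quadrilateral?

Yes

A quadrilateral exists iff every side is shorter than the sum of the others — equivalently, the longest side is less than the sum of the rest.
Longest side 25 < 40 (sum of the remaining 3), so yes.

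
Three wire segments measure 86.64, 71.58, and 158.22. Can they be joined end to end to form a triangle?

The two shorter sides sum to 158.22, exactly equal to the longest side 158.22.
That gives only a degenerate (flat) triangle — the inequality must be strict.

No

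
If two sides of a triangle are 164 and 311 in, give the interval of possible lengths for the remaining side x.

147 < x < 475 (in)

By the triangle inequality, x must be less than 164 + 311 = 475 and greater than |164 − 311| = 147.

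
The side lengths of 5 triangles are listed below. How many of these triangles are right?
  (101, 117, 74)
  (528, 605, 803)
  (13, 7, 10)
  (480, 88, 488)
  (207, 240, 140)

2

(101,117,74): 74²+101² = 15677 > 13689 = 117² → acute
(528,605,803): 528²+605² = 644809 = 803² → right
(13,7,10): 7²+10² = 149 < 169 = 13² → obtuse
(480,88,488): 88²+480² = 238144 = 488² → right
(207,240,140): 140²+207² = 62449 > 57600 = 240² → acute
2 of the 5 are right.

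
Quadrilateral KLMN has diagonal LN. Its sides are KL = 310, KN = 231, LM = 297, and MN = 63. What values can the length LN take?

From triangle KLN: |310 − 231| < LN < 310 + 231, i.e. 79 < LN < 541.
From triangle MLN: 234 < LN < 360.
Both must hold, so LN lies in the intersection.

234 < LN < 360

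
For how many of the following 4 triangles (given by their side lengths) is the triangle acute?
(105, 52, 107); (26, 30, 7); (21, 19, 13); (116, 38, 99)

(105,52,107): 52²+105² = 13729 > 11449 = 107² → acute
(26,30,7): 7²+26² = 725 < 900 = 30² → obtuse
(21,19,13): 13²+19² = 530 > 441 = 21² → acute
(116,38,99): 38²+99² = 11245 < 13456 = 116² → obtuse
2 of the 4 are acute.

2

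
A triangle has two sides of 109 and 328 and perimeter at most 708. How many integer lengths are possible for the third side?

52

Triangle inequality: 219 < x < 437. Perimeter ≤ 708 gives x ≤ 708 − 109 − 328 = 271.
So 219 < x ≤ 271; integers 220 through 271: 52 values.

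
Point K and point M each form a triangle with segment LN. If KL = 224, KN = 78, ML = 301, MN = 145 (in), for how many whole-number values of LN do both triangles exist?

From triangle KLN: 146 < LN < 302.
From triangle MLN: 156 < LN < 446.
Intersection: 156 < LN < 302, so integers 157 through 301: 145 values.

145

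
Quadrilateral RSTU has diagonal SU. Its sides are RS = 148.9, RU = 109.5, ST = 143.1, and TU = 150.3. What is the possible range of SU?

From triangle RSU: |148.9 − 109.5| < SU < 148.9 + 109.5, i.e. 39.4 < SU < 258.4.
From triangle TSU: 7.2 < SU < 293.4.
Both must hold, so SU lies in the intersection.

39.4 < SU < 258.4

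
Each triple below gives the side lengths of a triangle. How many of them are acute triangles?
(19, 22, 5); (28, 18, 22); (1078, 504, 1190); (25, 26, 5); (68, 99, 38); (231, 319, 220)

1

(19,22,5): 5²+19² = 386 < 484 = 22² → obtuse
(28,18,22): 18²+22² = 808 > 784 = 28² → acute
(1078,504,1190): 504²+1078² = 1416100 = 1190² → right
(25,26,5): 5²+25² = 650 < 676 = 26² → obtuse
(68,99,38): 38²+68² = 6068 < 9801 = 99² → obtuse
(231,319,220): 220²+231² = 101761 = 319² → right
1 of the 6 is acute.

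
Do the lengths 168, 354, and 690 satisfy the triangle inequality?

No

The longest side is 690, but the other two sum to only 522.
522 < 690, so the triangle inequality fails.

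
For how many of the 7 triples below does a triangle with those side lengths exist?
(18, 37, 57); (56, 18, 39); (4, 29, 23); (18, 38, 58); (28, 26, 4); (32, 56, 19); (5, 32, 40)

(18,37,57): 18+37 ≤ 57 → not valid
(18,39,56): 18+39 > 56 → valid
(4,23,29): 4+23 ≤ 29 → not valid
(18,38,58): 18+38 ≤ 58 → not valid
(4,26,28): 4+26 > 28 → valid
(19,32,56): 19+32 ≤ 56 → not valid
(5,32,40): 5+32 ≤ 40 → not valid
2 of the 7 triples form a triangle.

2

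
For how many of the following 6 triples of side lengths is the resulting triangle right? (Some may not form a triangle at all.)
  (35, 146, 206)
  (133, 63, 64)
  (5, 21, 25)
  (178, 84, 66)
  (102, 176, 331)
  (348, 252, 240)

1

(35,146,206): 35+146 ≤ 206, not a triangle
(133,63,64): 63+64 ≤ 133, not a triangle
(5,21,25): 5²+21² = 466 < 625 = 25² → obtuse
(178,84,66): 66+84 ≤ 178, not a triangle
(102,176,331): 102+176 ≤ 331, not a triangle
(348,252,240): 240²+252² = 121104 = 348² → right
1 of the 6 is right.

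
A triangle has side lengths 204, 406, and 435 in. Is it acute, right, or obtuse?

acute

Compare the square of the longest side to the sum of squares of the other two: 204² + 406² = 206452 > 189225 = 435².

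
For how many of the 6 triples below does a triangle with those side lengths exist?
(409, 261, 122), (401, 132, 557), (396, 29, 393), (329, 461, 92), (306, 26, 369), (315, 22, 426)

(122,261,409): 122+261 ≤ 409 → not valid
(132,401,557): 132+401 ≤ 557 → not valid
(29,393,396): 29+393 > 396 → valid
(92,329,461): 92+329 ≤ 461 → not valid
(26,306,369): 26+306 ≤ 369 → not valid
(22,315,426): 22+315 ≤ 426 → not valid
1 of the 6 triples forms a triangle.

1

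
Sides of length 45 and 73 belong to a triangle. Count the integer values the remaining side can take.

The third side lies in the open interval (28, 118).
Integers from 29 to 117 inclusive: 117 − 29 + 1 = 89.

89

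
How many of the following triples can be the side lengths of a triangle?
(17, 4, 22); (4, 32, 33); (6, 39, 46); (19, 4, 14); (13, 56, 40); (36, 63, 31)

(4,17,22): 4+17 ≤ 22 → not valid
(4,32,33): 4+32 > 33 → valid
(6,39,46): 6+39 ≤ 46 → not valid
(4,14,19): 4+14 ≤ 19 → not valid
(13,40,56): 13+40 ≤ 56 → not valid
(31,36,63): 31+36 > 63 → valid
2 of the 6 triples form a triangle.

2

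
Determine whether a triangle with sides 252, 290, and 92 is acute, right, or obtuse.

Compare the square of the longest side to the sum of squares of the other two: 92² + 252² = 71968 < 84100 = 290².

obtuse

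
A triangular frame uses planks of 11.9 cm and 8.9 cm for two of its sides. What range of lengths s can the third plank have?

By the triangle inequality, s must be less than 11.9 + 8.9 = 20.8 and greater than |11.9 − 8.9| = 3.0.

3.0 < s < 20.8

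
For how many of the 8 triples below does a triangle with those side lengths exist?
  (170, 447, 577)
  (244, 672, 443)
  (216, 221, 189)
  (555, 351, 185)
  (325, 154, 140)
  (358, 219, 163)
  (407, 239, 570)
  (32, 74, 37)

5

(170,447,577): 170+447 > 577 → valid
(244,443,672): 244+443 > 672 → valid
(189,216,221): 189+216 > 221 → valid
(185,351,555): 185+351 ≤ 555 → not valid
(140,154,325): 140+154 ≤ 325 → not valid
(163,219,358): 163+219 > 358 → valid
(239,407,570): 239+407 > 570 → valid
(32,37,74): 32+37 ≤ 74 → not valid
5 of the 8 triples form a triangle.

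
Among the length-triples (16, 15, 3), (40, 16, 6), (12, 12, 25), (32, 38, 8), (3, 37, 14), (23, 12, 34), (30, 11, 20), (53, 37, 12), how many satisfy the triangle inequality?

4

(3,15,16): 3+15 > 16 → valid
(6,16,40): 6+16 ≤ 40 → not valid
(12,12,25): 12+12 ≤ 25 → not valid
(8,32,38): 8+32 > 38 → valid
(3,14,37): 3+14 ≤ 37 → not valid
(12,23,34): 12+23 > 34 → valid
(11,20,30): 11+20 > 30 → valid
(12,37,53): 12+37 ≤ 53 → not valid
4 of the 8 triples form a triangle.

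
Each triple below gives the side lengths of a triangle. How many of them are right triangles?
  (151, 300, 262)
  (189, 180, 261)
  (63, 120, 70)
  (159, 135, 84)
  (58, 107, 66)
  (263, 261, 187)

(151,300,262): 151²+262² = 91445 > 90000 = 300² → acute
(189,180,261): 180²+189² = 68121 = 261² → right
(63,120,70): 63²+70² = 8869 < 14400 = 120² → obtuse
(159,135,84): 84²+135² = 25281 = 159² → right
(58,107,66): 58²+66² = 7720 < 11449 = 107² → obtuse
(263,261,187): 187²+261² = 103090 > 69169 = 263² → acute
2 of the 6 are right.

2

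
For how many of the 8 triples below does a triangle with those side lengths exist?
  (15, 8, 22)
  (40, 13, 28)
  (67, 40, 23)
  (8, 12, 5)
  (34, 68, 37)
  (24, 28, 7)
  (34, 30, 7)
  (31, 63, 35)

7

(8,15,22): 8+15 > 22 → valid
(13,28,40): 13+28 > 40 → valid
(23,40,67): 23+40 ≤ 67 → not valid
(5,8,12): 5+8 > 12 → valid
(34,37,68): 34+37 > 68 → valid
(7,24,28): 7+24 > 28 → valid
(7,30,34): 7+30 > 34 → valid
(31,35,63): 31+35 > 63 → valid
7 of the 8 triples form a triangle.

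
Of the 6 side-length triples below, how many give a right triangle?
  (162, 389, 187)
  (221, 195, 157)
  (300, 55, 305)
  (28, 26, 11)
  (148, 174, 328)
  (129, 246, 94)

(162,389,187): 162+187 ≤ 389, not a triangle
(221,195,157): 157²+195² = 62674 > 48841 = 221² → acute
(300,55,305): 55²+300² = 93025 = 305² → right
(28,26,11): 11²+26² = 797 > 784 = 28² → acute
(148,174,328): 148+174 ≤ 328, not a triangle
(129,246,94): 94+129 ≤ 246, not a triangle
1 of the 6 is right.

1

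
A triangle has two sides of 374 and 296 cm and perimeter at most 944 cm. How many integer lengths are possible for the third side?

196

Triangle inequality: 78 < x < 670. Perimeter ≤ 944 gives x ≤ 944 − 374 − 296 = 274.
So 78 < x ≤ 274; integers 79 through 274: 196 values.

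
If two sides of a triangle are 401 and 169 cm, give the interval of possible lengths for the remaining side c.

232 < c < 570

By the triangle inequality, c must be less than 401 + 169 = 570 and greater than |401 − 169| = 232.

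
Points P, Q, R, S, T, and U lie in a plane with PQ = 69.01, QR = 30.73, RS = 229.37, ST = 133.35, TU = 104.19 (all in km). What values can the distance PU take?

The maximum is all hops collinear in one direction: 69.01 + 30.73 + 229.37 + 133.35 + 104.19 = 566.65.
The longest hop is 229.37; the others sum to 337.28. Since 229.37 ≤ 337.28, the path can fold back on itself completely, so the minimum distance is 0.

0 ≤ PU ≤ 566.65 km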